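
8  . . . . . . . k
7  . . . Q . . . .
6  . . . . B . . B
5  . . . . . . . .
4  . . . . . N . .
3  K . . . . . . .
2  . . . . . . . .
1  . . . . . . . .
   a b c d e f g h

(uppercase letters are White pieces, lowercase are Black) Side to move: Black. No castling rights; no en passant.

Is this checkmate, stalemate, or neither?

Black to move; black king on h8.
In check: no.
King squares — g7: attacked by Bh6; h7: attacked by Qd7; g8: attacked by Be6.
Legal moves for Black: none.
Not in check and no legal moves → stalemate.

stalemate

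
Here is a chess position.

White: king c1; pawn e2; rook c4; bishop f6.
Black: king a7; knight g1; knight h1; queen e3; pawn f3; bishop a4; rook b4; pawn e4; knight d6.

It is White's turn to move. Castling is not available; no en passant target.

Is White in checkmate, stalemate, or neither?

checkmate

White to move; white king on c1.
In check: yes, from the black queen on e3.
King squares — b1: attacked by Rb4; d1: attacked by Ba4; b2: attacked by Rb4; c2: attacked by Ba4; d2: attacked by Qe3.
Legal moves for White: none.
In check with no legal moves → checkmate.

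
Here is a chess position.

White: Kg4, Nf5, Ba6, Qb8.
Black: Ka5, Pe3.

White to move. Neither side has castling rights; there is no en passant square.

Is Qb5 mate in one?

After Qb5: black king on a5; in check: yes, from the white queen on b5.
King squares — a4: attacked by Qb5; b4: attacked by Qb5; b5: attacked by Ba6; a6: attacked by Qb5; b6: attacked by Qb5.
Black has no legal moves → checkmate.

yes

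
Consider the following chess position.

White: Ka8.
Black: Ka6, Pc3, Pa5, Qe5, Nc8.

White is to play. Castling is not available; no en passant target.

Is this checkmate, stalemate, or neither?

White to move; white king on a8.
In check: no.
King squares — a7: attacked by Ka6; b7: attacked by Ka6; b8: attacked by Qe5.
Legal moves for White: none.
Not in check and no legal moves → stalemate.

stalemate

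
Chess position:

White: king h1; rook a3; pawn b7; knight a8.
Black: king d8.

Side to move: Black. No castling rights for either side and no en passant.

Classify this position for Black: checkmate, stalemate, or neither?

neither

Black to move; black king on d8.
In check: no.
Legal moves for Black: Ke8, Ke7, Kd7.
Black has 3 legal moves and is not in check → neither.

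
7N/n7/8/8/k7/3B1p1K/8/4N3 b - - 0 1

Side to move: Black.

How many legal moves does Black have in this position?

8

Black to move; king on a4.
In check: no.
Legal moves: Nc8, Nc6, Nb5, Ka5, Kb4, Kb3, Ka3, f2.
Count: 8.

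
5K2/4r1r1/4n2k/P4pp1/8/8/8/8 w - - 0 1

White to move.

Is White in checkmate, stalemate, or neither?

White to move; white king on f8.
In check: yes, from the black knight on e6.
King squares — e7: attacked by Rg7; f7: attacked by Re7; g7: attacked by Ne6; e8: attacked by Re7; g8: attacked by Rg7.
Legal moves for White: none.
In check with no legal moves → checkmate.

checkmate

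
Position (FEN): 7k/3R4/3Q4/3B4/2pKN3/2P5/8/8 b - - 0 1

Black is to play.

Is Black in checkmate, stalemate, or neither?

Black to move; black king on h8.
In check: no.
King squares — g7: attacked by Rd7; h7: attacked by Rd7; g8: attacked by Bd5.
Legal moves for Black: none.
Not in check and no legal moves → stalemate.

stalemate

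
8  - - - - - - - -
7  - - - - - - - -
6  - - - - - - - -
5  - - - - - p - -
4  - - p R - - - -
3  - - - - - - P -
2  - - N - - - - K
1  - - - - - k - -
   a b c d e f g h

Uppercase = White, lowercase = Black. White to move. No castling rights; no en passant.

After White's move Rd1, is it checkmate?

After Rd1: black king on f1; in check: yes, from the white rook on d1.
Black has 2 legal replies: Kf2, Ke2.
In check but a legal move exists → not checkmate.

no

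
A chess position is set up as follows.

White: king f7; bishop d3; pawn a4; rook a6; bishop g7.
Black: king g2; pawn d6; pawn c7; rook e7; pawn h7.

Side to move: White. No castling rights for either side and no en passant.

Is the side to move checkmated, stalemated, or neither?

White to move; white king on f7.
In check: yes, from the black rook on e7.
King squares — e6: attacked by Re7; f6: available; g6: attacked by Ph7; e7: available; g7: own bishop; e8: attacked by Re7; f8: available; g8: available.
Legal moves for White: Kg8, Kf8, Kxe7, Kf6.
White is in check but has 4 legal moves → neither.

neither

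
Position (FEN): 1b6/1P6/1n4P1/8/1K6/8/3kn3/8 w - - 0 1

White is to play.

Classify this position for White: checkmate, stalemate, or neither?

neither

White to move; white king on b4.
In check: no.
Legal moves for White: Kc5, Kb5, Ka5, Kb3, Ka3, g7.
White has 6 legal moves and is not in check → neither.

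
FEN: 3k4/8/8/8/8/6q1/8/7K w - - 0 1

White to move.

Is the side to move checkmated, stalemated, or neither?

White to move; white king on h1.
In check: no.
King squares — g1: attacked by Qg3; g2: attacked by Qg3; h2: attacked by Qg3.
Legal moves for White: none.
Not in check and no legal moves → stalemate.

stalemate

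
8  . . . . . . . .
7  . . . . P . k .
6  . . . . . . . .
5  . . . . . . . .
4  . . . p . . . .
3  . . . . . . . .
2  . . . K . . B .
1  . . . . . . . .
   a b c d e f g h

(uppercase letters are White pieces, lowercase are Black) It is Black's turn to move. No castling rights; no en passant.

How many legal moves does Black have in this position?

8

Black to move; king on g7.
In check: no.
Legal moves: Kh8, Kg8, Kh7, Kf7, Kh6, Kg6, Kf6, d3.
Count: 8.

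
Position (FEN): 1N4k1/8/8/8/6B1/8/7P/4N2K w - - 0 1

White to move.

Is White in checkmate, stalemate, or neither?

White to move; white king on h1.
In check: no.
Legal moves for White include: Nd7, Nc6, Na6, Bc8, Bd7, Be6+, Bh5, Bf5, Bh3, Bf3, Be2, Bd1, Kg2, Kg1, Nf3, Nd3, Ng2, Nc2, ... (list truncated; more exist).
White has legal moves and is not in check → neither.

neither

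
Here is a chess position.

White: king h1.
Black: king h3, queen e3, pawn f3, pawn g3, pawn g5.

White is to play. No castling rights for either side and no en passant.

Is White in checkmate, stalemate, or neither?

stalemate

White to move; white king on h1.
In check: no.
King squares — g1: attacked by Qe3; g2: attacked by Pf3; h2: attacked by Pg3.
Legal moves for White: none.
Not in check and no legal moves → stalemate.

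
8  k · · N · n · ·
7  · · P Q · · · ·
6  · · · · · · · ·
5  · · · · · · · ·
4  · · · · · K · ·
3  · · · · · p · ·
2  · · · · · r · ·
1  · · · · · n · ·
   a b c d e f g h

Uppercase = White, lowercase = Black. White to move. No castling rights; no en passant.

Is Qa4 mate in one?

yes

After Qa4: black king on a8; in check: yes, from the white queen on a4.
King squares — a7: attacked by Qa4; b7: attacked by Nd8; b8: attacked by Pc7.
Black has no legal moves → checkmate.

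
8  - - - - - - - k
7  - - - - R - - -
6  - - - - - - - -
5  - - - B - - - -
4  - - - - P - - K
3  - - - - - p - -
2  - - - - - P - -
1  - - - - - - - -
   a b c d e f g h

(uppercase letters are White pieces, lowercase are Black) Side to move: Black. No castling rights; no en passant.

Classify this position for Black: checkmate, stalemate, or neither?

stalemate

Black to move; black king on h8.
In check: no.
King squares — g7: attacked by Re7; h7: attacked by Re7; g8: attacked by Bd5.
Legal moves for Black: none.
Not in check and no legal moves → stalemate.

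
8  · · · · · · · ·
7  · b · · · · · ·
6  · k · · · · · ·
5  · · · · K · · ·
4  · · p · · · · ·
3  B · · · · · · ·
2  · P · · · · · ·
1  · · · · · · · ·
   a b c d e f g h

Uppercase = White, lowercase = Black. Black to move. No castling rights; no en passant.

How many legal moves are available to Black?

Black to move; king on b6.
In check: no.
Legal moves: Bc8, Ba8, Bc6, Ba6, Bd5, Be4, Bf3, Bg2, Bh1, Kc7, Ka7, Kc6, Ka6, Kb5, Ka5, c3.
Count: 16.

16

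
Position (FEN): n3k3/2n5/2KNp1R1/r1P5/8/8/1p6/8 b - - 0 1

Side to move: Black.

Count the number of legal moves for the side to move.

3

Black to move; king on e8.
In check: yes, from the white knight on d6.
Legal moves: Kf8, Kd8, Ke7.
Count: 3.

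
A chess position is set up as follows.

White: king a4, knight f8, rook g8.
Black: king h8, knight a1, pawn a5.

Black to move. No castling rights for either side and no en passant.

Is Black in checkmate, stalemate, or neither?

Black to move; black king on h8.
In check: yes, from the white rook on g8.
King squares — g7: attacked by Rg8; h7: attacked by Nf8; g8: available.
Legal moves for Black: Kxg8.
Black is in check but has 1 legal move → neither.

neither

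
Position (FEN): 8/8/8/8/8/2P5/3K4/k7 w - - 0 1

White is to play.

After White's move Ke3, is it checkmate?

After Ke3: black king on a1; in check: no.
Black is not in check, so this cannot be checkmate.

no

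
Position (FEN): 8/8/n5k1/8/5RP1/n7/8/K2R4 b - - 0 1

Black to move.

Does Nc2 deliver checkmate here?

After Nc2: white king on a1; in check: yes, from the black knight on c2.
White has 3 legal replies: Kb2, Ka2, Kb1.
In check but a legal move exists → not checkmate.

no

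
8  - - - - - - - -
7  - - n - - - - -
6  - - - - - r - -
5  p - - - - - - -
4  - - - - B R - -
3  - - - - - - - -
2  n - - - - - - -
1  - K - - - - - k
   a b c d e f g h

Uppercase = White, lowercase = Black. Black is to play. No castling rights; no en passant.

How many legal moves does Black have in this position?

Black to move; king on h1.
In check: yes, from the white bishop on e4.
Legal moves: Kh2, Kg1.
Count: 2.

2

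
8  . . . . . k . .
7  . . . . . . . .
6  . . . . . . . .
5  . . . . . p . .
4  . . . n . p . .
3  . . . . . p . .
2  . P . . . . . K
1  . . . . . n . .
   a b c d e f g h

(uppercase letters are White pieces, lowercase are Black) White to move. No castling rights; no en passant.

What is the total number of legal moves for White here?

White to move; king on h2.
In check: yes, from the black knight on f1.
Legal moves: Kh3, Kh1, Kg1.
Count: 3.

3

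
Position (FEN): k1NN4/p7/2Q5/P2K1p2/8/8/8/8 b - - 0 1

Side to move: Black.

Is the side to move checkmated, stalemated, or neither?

Black to move; black king on a8.
In check: yes, from the white queen on c6.
King squares — a7: own pawn; b7: attacked by Qc6; b8: available.
Legal moves for Black: Kb8.
Black is in check but has 1 legal move → neither.

neither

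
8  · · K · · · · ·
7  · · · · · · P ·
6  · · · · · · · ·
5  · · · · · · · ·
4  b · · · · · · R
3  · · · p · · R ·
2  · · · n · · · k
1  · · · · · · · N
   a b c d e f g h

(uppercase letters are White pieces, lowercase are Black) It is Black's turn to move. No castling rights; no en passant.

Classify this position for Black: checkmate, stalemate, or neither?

checkmate

Black to move; black king on h2.
In check: yes, from the white rook on h4.
King squares — g1: attacked by Rg3; h1: attacked by Rh4; g2: attacked by Rg3; g3: attacked by Nh1; h3: attacked by Rg3.
Legal moves for Black: none.
In check with no legal moves → checkmate.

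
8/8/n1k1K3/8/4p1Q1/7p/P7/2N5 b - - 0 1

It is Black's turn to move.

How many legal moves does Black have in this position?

11

Black to move; king on c6.
In check: no.
Legal moves: Kc7, Kb7, Kb6, Kc5, Kb5, Nb8, Nc7+, Nc5+, Nb4, e3, h2.
Count: 11.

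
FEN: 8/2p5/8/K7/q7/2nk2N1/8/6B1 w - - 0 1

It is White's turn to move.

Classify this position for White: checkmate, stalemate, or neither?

White to move; white king on a5.
In check: yes, from the black queen on a4.
King squares — a4: attacked by Nc3; b4: attacked by Qa4; b5: attacked by Nc3; a6: attacked by Qa4; b6: attacked by Pc7.
Legal moves for White: none.
In check with no legal moves → checkmate.

checkmate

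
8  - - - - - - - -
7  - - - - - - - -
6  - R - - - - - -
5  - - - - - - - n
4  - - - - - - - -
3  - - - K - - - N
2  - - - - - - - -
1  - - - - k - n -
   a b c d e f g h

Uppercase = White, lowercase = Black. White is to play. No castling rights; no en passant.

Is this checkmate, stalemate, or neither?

White to move; white king on d3.
In check: no.
Legal moves for White include: Rb8, Rb7, Rh6, Rg6, Rf6, Re6+, Rd6, Rc6, Ra6, Rb5, Rb4, Rb3, Rb2, Rb1#, Ng5, Nf4, Nf2, Nxg1, ... (list truncated; more exist).
White has legal moves and is not in check → neither.

neither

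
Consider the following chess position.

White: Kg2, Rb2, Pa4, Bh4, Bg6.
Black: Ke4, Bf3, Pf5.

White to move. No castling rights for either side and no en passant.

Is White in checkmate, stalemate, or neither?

White to move; white king on g2.
In check: yes, from the black bishop on f3.
King squares — f1: available; g1: available; h1: attacked by Bf3; f2: available; h2: available; f3: attacked by Ke4; g3: available; h3: available.
Legal moves for White: Kh3, Kg3, Kh2, Kf2, Kg1, Kf1.
White is in check but has 6 legal moves → neither.

neither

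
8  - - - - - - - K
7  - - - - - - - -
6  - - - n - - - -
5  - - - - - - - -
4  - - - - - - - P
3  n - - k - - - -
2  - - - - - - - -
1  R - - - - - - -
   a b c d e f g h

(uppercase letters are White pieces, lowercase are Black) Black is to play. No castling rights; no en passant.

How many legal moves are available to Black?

Black to move; king on d3.
In check: no.
Legal moves: Ne8, Nc8, Nf7+, Nb7, Nf5, Ndb5, Ne4, Ndc4, Ke4, Kd4, Kc4, Ke3, Kc3, Ke2, Kd2, Kc2, Nab5, Nac4, Nc2, Nb1.
Count: 20.

20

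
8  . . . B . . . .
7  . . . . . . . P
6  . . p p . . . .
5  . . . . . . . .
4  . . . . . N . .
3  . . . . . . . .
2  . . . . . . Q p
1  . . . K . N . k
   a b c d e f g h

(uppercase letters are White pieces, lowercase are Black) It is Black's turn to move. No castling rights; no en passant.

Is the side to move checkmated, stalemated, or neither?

Black to move; black king on h1.
In check: yes, from the white queen on g2.
King squares — g1: attacked by Qg2; g2: attacked by Nf4; h2: own pawn.
Legal moves for Black: none.
In check with no legal moves → checkmate.

checkmate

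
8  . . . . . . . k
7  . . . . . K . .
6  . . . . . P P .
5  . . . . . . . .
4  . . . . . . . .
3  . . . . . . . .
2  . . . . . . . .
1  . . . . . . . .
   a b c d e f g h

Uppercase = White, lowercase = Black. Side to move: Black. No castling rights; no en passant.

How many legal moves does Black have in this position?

Black to move; king on h8.
In check: no.
Legal moves: none.
Count: 0.

0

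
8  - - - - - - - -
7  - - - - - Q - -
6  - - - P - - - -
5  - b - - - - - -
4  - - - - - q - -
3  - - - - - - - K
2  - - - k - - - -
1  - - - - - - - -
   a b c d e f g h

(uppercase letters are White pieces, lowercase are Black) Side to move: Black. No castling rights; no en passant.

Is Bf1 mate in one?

After Bf1: white king on h3; in check: yes, from the black bishop on f1.
King squares — g2: attacked by Bf1; h2: attacked by Qf4; g3: attacked by Qf4; g4: attacked by Qf4; h4: attacked by Qf4.
White has no legal moves → checkmate.

yes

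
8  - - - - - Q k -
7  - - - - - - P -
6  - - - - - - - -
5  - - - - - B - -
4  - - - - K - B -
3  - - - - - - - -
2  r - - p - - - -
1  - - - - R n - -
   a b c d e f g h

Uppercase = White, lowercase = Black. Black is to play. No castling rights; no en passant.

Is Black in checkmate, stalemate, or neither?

checkmate

Black to move; black king on g8.
In check: yes, from the white queen on f8.
King squares — f7: attacked by Qf8; g7: attacked by Qf8; h7: attacked by Bf5; f8: attacked by Pg7; h8: attacked by Pg7.
Legal moves for Black: none.
In check with no legal moves → checkmate.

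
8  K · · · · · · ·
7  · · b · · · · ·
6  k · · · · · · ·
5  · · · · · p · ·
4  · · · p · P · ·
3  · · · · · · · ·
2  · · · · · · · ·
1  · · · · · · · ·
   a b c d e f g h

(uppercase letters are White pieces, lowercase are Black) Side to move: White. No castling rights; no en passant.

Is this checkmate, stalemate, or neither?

stalemate

White to move; white king on a8.
In check: no.
King squares — a7: attacked by Ka6; b7: attacked by Ka6; b8: attacked by Bc7.
Legal moves for White: none.
Not in check and no legal moves → stalemate.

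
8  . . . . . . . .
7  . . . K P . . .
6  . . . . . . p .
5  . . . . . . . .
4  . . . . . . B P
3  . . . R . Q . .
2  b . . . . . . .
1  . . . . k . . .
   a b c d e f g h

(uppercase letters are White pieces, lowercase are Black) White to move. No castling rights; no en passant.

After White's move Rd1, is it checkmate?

After Rd1: black king on e1; in check: yes, from the white rook on d1.
King squares — d1: attacked by Qf3; f1: attacked by Rd1; d2: attacked by Rd1; e2: attacked by Qf3; f2: attacked by Qf3.
Black has no legal moves → checkmate.

yes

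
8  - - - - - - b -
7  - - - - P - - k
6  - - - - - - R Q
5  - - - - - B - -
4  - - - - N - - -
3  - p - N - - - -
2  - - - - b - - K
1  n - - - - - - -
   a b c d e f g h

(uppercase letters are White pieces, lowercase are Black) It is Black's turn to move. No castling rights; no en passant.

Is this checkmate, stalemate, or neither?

Black to move; black king on h7.
In check: yes, from the white queen on h6.
King squares — g6: attacked by Bf5; h6: attacked by Rg6; g7: attacked by Rg6; g8: own bishop; h8: attacked by Qh6.
Legal moves for Black: none.
In check with no legal moves → checkmate.

checkmate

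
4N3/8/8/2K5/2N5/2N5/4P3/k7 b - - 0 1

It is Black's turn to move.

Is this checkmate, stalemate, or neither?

Black to move; black king on a1.
In check: no.
King squares — b1: attacked by Nc3; a2: attacked by Nc3; b2: attacked by Nc4.
Legal moves for Black: none.
Not in check and no legal moves → stalemate.

stalemate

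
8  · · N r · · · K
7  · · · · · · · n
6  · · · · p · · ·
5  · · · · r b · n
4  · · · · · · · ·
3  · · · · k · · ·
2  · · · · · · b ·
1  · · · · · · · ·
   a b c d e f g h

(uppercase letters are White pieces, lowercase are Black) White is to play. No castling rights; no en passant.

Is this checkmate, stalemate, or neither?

White to move; white king on h8.
In check: yes, from the black rook on d8.
King squares — g7: attacked by Nh5; h7: attacked by Bf5; g8: attacked by Rd8.
Legal moves for White: none.
In check with no legal moves → checkmate.

checkmate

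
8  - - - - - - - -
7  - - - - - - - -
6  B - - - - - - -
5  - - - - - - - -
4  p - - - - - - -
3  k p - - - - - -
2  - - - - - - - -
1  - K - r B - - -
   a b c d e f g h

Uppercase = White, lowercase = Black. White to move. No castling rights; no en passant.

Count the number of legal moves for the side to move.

0

White to move; king on b1.
In check: yes, from the black rook on d1.
Legal moves: none.
Count: 0.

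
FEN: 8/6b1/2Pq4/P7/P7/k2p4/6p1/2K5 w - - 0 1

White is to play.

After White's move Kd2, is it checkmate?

After Kd2: black king on a3; in check: no.
Black is not in check, so this cannot be checkmate.

no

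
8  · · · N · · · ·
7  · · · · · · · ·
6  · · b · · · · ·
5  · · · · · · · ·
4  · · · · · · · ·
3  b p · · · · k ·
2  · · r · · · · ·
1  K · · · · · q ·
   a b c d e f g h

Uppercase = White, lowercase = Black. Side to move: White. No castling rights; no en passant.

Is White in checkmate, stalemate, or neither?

White to move; white king on a1.
In check: yes, from the black queen on g1.
King squares — b1: attacked by Qg1; a2: attacked by Rc2; b2: attacked by Rc2.
Legal moves for White: none.
In check with no legal moves → checkmate.

checkmate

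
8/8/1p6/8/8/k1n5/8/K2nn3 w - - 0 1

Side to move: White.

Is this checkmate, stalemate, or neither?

White to move; white king on a1.
In check: no.
King squares — b1: attacked by Nc3; a2: attacked by Ka3; b2: attacked by Nd1.
Legal moves for White: none.
Not in check and no legal moves → stalemate.

stalemate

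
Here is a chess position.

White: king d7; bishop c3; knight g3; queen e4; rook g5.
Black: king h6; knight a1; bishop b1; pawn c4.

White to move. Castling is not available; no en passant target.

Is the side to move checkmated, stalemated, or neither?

neither

White to move; white king on d7.
In check: no.
Legal moves for White include: Ke8, Kd8, Kc8, Ke7, Kc7, Ke6, Kd6, Kc6, Rg8, Rg7, Rg6+, Rh5#, Rf5, Re5, Rd5, Rc5, Rb5, Ra5, ... (list truncated; more exist).
White has legal moves and is not in check → neither.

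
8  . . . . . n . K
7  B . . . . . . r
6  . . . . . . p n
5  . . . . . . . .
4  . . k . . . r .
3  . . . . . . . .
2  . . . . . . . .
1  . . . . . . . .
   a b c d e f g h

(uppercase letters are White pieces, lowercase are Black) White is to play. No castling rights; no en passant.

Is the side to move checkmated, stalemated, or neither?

checkmate

White to move; white king on h8.
In check: yes, from the black rook on h7.
King squares — g7: attacked by Rh7; h7: attacked by Nf8; g8: attacked by Nh6.
Legal moves for White: none.
In check with no legal moves → checkmate.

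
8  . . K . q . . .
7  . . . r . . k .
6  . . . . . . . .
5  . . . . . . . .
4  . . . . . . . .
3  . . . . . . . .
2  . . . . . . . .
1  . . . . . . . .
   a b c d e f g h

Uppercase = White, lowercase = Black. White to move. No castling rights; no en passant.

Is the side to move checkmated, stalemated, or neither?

White to move; white king on c8.
In check: yes, from the black queen on e8.
King squares — b7: attacked by Rd7; c7: attacked by Rd7; d7: attacked by Qe8; b8: attacked by Qe8; d8: attacked by Rd7.
Legal moves for White: none.
In check with no legal moves → checkmate.

checkmate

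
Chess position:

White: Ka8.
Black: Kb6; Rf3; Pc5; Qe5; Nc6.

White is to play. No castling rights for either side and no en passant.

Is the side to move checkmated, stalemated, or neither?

White to move; white king on a8.
In check: no.
King squares — a7: attacked by Kb6; b7: attacked by Kb6; b8: attacked by Qe5.
Legal moves for White: none.
Not in check and no legal moves → stalemate.

stalemate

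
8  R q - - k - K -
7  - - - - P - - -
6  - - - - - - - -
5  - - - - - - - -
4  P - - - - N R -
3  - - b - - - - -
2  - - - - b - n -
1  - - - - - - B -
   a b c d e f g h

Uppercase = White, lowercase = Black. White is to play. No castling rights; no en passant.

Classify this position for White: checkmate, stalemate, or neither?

neither

White to move; white king on g8.
In check: no.
Legal moves for White include: Kh7, Rxb8+, Ra7, Ra6, Ra5, Rg7, Rg6, Rg5, Rh4, Rg3, Rxg2, Ng6, Ne6, Nh5, Nd5, Nh3, Nd3, Nxg2, ... (list truncated; more exist).
White has legal moves and is not in check → neither.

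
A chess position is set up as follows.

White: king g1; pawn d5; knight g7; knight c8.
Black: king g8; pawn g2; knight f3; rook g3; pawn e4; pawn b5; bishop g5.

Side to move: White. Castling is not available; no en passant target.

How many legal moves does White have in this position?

1

White to move; king on g1.
In check: yes, from the black knight on f3.
Legal moves: Kf2.
Count: 1.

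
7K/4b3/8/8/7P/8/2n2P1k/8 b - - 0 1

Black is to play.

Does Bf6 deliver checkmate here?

no

After Bf6: white king on h8; in check: yes, from the black bishop on f6.
White has 2 legal replies: Kg8, Kh7.
In check but a legal move exists → not checkmate.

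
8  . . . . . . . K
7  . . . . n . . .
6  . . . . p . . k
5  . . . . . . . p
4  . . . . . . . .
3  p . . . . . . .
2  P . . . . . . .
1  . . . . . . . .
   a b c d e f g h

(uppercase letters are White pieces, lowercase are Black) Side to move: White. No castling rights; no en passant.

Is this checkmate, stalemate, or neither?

White to move; white king on h8.
In check: no.
King squares — g7: attacked by Kh6; h7: attacked by Kh6; g8: attacked by Ne7.
Legal moves for White: none.
Not in check and no legal moves → stalemate.

stalemate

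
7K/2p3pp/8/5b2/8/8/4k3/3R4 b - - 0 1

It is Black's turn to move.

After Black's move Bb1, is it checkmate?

After Bb1: white king on h8; in check: no.
White is not in check, so this cannot be checkmate.

no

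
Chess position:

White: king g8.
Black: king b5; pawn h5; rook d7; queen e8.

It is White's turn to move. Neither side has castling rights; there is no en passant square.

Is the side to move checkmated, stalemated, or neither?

checkmate

White to move; white king on g8.
In check: yes, from the black queen on e8.
King squares — f7: attacked by Rd7; g7: attacked by Rd7; h7: attacked by Rd7; f8: attacked by Qe8; h8: attacked by Qe8.
Legal moves for White: none.
In check with no legal moves → checkmate.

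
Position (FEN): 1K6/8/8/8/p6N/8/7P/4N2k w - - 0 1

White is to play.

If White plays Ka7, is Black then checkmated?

After Ka7: black king on h1; in check: no.
Black is not in check, so this cannot be checkmate.

no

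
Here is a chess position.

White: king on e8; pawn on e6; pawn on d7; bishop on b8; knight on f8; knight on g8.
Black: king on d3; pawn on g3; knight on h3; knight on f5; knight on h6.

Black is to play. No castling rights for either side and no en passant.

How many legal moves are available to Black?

22

Black to move; king on d3.
In check: no.
Legal moves: Nxg8, Nf7, Ng4, Ng7+, Ne7, Nd6+, Nh4, Nd4, Ne3, Ng5, Nf4, Nf2, Ng1, Ke4, Kd4, Kc4, Ke3, Kc3, Ke2, Kd2, Kc2, g2.
Count: 22.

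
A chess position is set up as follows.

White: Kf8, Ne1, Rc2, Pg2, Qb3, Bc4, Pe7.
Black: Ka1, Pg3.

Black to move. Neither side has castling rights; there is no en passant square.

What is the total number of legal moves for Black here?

Black to move; king on a1.
In check: no.
Legal moves: none.
Count: 0.

0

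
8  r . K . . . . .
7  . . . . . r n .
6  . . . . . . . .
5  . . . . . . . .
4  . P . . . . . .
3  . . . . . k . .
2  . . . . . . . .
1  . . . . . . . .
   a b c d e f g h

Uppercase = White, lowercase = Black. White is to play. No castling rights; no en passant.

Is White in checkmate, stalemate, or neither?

checkmate

White to move; white king on c8.
In check: yes, from the black rook on a8.
King squares — b7: attacked by Rf7; c7: attacked by Rf7; d7: attacked by Rf7; b8: attacked by Ra8; d8: attacked by Ra8.
Legal moves for White: none.
In check with no legal moves → checkmate.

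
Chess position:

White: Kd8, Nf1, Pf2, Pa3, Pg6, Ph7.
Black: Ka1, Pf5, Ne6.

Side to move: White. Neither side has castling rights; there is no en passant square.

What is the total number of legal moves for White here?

4

White to move; king on d8.
In check: yes, from the black knight on e6.
Legal moves: Ke8, Kc8, Ke7, Kd7.
Count: 4.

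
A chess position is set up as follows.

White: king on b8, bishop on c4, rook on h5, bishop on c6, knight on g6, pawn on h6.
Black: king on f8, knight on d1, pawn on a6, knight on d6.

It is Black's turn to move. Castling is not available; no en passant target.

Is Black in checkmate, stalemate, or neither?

Black to move; black king on f8.
In check: yes, from the white knight on g6.
King squares — e7: attacked by Ng6; f7: attacked by Bc4; g7: attacked by Ph6; e8: attacked by Bc6; g8: attacked by Bc4.
Legal moves for Black: none.
In check with no legal moves → checkmate.

checkmate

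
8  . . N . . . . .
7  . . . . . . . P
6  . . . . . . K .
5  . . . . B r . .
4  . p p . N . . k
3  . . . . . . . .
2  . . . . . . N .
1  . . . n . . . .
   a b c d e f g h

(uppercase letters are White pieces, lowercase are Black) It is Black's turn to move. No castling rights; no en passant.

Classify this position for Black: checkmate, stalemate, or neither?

neither

Black to move; black king on h4.
In check: yes, from the white knight on g2.
Legal moves for Black: Kg4, Kh3.
Black is in check but has 2 legal moves → neither.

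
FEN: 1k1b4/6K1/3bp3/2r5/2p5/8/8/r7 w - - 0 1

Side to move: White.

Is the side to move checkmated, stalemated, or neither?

neither

White to move; white king on g7.
In check: no.
Legal moves for White: Kh8, Kg8, Kh7, Kf7, Kh6, Kg6.
White has 6 legal moves and is not in check → neither.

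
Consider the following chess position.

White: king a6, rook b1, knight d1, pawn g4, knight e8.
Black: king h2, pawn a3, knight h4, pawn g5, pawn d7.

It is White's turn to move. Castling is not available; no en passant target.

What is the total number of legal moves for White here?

White to move; king on a6.
In check: no.
Legal moves: Ng7, Nc7, Nf6, Nd6, Kb7, Ka7, Kb6, Kb5, Ka5, Ne3, Nc3, Nf2, Nb2, Rb8, Rb7, Rb6, Rb5, Rb4, Rb3, Rb2+, Rc1, Ra1.
Count: 22.

22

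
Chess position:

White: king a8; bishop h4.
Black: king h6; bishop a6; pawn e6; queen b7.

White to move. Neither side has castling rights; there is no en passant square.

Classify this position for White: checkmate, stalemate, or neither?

White to move; white king on a8.
In check: yes, from the black queen on b7.
King squares — a7: attacked by Qb7; b7: attacked by Ba6; b8: attacked by Qb7.
Legal moves for White: none.
In check with no legal moves → checkmate.

checkmate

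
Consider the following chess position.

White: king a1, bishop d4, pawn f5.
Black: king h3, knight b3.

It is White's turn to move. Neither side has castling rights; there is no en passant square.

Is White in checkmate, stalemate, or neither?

White to move; white king on a1.
In check: yes, from the black knight on b3.
Legal moves for White: Kb2, Ka2, Kb1.
White is in check but has 3 legal moves → neither.

neither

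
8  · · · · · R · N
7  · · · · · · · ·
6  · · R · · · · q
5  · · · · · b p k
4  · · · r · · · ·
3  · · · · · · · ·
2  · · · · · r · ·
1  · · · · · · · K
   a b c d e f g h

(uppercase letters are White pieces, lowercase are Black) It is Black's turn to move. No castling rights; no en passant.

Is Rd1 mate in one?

yes

After Rd1: white king on h1; in check: yes, from the black rook on d1.
King squares — g1: attacked by Rd1; g2: attacked by Rf2; h2: attacked by Rf2.
White has no legal moves → checkmate.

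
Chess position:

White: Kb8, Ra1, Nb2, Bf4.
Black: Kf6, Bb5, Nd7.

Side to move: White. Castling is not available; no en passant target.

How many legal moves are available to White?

White to move; king on b8.
In check: yes, from the black knight on d7.
Legal moves: Kc8, Ka8, Kc7, Kb7, Ka7.
Count: 5.

5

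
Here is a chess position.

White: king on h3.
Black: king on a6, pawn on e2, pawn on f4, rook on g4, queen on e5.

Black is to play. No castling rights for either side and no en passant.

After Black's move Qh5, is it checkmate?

After Qh5: white king on h3; in check: yes, from the black queen on h5.
King squares — g2: attacked by Rg4; h2: attacked by Qh5; g3: attacked by Pf4; g4: attacked by Qh5; h4: attacked by Rg4.
White has no legal moves → checkmate.

yes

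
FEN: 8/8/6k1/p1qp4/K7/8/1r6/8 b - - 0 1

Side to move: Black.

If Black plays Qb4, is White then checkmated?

yes

After Qb4: white king on a4; in check: yes, from the black queen on b4.
King squares — a3: attacked by Qb4; b3: attacked by Rb2; b4: attacked by Rb2; a5: attacked by Qb4; b5: attacked by Qb4.
White has no legal moves → checkmate.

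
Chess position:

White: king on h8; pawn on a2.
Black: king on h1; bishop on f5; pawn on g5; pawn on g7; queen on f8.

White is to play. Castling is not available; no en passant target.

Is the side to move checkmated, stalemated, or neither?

White to move; white king on h8.
In check: yes, from the black queen on f8.
King squares — g7: attacked by Qf8; h7: attacked by Bf5; g8: attacked by Qf8.
Legal moves for White: none.
In check with no legal moves → checkmate.

checkmate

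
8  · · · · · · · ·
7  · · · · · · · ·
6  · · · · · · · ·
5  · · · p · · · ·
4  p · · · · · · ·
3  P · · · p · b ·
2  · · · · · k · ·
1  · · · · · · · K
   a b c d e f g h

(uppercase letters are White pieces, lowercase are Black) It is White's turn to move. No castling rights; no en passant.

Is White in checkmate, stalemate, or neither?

stalemate

White to move; white king on h1.
In check: no.
King squares — g1: attacked by Kf2; g2: attacked by Kf2; h2: attacked by Bg3.
Legal moves for White: none.
Not in check and no legal moves → stalemate.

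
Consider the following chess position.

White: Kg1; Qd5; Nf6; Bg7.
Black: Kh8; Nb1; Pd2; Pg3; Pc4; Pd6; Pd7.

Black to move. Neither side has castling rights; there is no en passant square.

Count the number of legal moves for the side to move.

1

Black to move; king on h8.
In check: yes, from the white bishop on g7.
Legal moves: Kxg7.
Count: 1.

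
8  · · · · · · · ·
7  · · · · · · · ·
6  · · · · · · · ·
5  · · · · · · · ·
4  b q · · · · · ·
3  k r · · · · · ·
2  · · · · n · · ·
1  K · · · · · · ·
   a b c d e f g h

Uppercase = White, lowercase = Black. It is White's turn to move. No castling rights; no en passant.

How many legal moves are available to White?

White to move; king on a1.
In check: no.
Legal moves: none.
Count: 0.

0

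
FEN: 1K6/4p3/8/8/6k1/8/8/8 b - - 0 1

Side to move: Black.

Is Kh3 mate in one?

no

After Kh3: white king on b8; in check: no.
White is not in check, so this cannot be checkmate.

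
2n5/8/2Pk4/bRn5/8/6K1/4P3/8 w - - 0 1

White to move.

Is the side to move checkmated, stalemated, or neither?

neither

White to move; white king on g3.
In check: no.
Legal moves for White include: Rb8, Rb7, Rb6, Rxc5, Rxa5, Rb4, Rb3, Rb2, Rb1, Kh4, Kg4, Kf4, Kh3, Kf3, Kh2, Kg2, Kf2, c7, ... (list truncated; more exist).
White has legal moves and is not in check → neither.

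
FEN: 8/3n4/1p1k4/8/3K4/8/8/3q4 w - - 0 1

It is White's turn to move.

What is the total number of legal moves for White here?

4

White to move; king on d4.
In check: yes, from the black queen on d1.
Legal moves: Ke4, Kc4, Ke3, Kc3.
Count: 4.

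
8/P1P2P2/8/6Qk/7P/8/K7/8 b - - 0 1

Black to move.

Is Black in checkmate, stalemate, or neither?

checkmate

Black to move; black king on h5.
In check: yes, from the white queen on g5.
King squares — g4: attacked by Qg5; h4: attacked by Qg5; g5: attacked by Ph4; g6: attacked by Qg5; h6: attacked by Qg5.
Legal moves for Black: none.
In check with no legal moves → checkmate.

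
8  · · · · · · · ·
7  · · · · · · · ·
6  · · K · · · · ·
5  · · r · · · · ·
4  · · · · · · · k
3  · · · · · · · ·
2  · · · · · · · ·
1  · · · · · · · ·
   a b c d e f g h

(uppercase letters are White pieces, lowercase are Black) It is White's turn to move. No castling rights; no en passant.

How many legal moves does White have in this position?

5

White to move; king on c6.
In check: yes, from the black rook on c5.
Legal moves: Kd7, Kb7, Kd6, Kb6, Kxc5.
Count: 5.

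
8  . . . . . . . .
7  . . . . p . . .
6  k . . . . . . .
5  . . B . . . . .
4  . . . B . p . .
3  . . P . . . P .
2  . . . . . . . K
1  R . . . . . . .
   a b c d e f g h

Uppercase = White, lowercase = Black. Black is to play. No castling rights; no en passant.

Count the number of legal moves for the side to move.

Black to move; king on a6.
In check: yes, from the white rook on a1.
Legal moves: Kb7, Kb5.
Count: 2.

2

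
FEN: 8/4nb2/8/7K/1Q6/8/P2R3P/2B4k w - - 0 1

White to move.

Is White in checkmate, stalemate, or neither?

neither

White to move; white king on h5.
In check: yes, from the black bishop on f7.
King squares — g4: available; h4: available; g5: available; g6: attacked by Ne7; h6: available.
Legal moves for White: Kh6, Kg5, Kh4, Kg4.
White is in check but has 4 legal moves → neither.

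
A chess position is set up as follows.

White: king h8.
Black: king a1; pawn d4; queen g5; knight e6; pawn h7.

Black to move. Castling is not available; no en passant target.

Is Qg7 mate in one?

After Qg7: white king on h8; in check: yes, from the black queen on g7.
King squares — g7: attacked by Ne6; h7: attacked by Qg7; g8: attacked by Qg7.
White has no legal moves → checkmate.

yes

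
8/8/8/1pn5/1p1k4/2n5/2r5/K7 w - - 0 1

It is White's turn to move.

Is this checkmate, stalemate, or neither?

White to move; white king on a1.
In check: no.
King squares — b1: attacked by Nc3; a2: attacked by Rc2; b2: attacked by Rc2.
Legal moves for White: none.
Not in check and no legal moves → stalemate.

stalemate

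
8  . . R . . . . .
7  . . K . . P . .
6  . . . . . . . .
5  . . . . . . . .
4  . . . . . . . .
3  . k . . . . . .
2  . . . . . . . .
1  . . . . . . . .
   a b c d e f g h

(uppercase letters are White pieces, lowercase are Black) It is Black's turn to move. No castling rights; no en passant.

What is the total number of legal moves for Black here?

8

Black to move; king on b3.
In check: no.
Legal moves: Kc4, Kb4, Ka4, Kc3, Ka3, Kc2, Kb2, Ka2.
Count: 8.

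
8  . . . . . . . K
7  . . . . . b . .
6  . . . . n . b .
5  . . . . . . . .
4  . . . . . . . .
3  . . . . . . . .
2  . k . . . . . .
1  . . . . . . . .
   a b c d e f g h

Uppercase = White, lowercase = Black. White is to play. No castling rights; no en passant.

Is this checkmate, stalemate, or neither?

White to move; white king on h8.
In check: no.
King squares — g7: attacked by Ne6; h7: attacked by Bg6; g8: attacked by Bf7.
Legal moves for White: none.
Not in check and no legal moves → stalemate.

stalemate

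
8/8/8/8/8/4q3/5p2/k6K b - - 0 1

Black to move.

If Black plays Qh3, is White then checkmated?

yes

After Qh3: white king on h1; in check: yes, from the black queen on h3.
King squares — g1: attacked by Pf2; g2: attacked by Qh3; h2: attacked by Qh3.
White has no legal moves → checkmate.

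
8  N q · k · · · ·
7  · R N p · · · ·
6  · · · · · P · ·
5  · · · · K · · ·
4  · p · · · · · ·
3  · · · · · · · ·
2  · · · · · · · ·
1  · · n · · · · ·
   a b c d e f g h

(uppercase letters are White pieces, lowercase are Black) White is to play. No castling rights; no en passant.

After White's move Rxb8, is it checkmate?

After Rxb8: black king on d8; in check: yes, from the white rook on b8.
King squares — c7: attacked by Na8; d7: own pawn; e7: attacked by Pf6; c8: attacked by Rb8; e8: attacked by Nc7.
Black has no legal moves → checkmate.

yes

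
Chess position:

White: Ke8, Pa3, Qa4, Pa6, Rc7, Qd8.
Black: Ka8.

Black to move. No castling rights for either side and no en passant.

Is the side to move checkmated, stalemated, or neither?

Black to move; black king on a8.
In check: yes, from the white queen on d8.
King squares — a7: attacked by Rc7; b7: attacked by Pa6; b8: attacked by Qd8.
Legal moves for Black: none.
In check with no legal moves → checkmate.

checkmate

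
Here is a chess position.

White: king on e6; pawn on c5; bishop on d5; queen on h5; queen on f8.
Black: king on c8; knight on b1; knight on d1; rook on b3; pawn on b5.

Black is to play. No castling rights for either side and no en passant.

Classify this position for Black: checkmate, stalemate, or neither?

Black to move; black king on c8.
In check: yes, from the white queen on f8.
Legal moves for Black: Kc7.
Black is in check but has 1 legal move → neither.

neither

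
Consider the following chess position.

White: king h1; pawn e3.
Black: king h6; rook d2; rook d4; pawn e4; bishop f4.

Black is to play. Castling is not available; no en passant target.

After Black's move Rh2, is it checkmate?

After Rh2: white king on h1; in check: yes, from the black rook on h2.
White has 1 legal reply: Kg1.
In check but a legal move exists → not checkmate.

no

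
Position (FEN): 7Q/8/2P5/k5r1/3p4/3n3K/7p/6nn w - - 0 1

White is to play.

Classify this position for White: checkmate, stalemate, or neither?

White to move; white king on h3.
In check: yes, from the black knight on g1.
Legal moves for White: Kh4, Kxh2.
White is in check but has 2 legal moves → neither.

neither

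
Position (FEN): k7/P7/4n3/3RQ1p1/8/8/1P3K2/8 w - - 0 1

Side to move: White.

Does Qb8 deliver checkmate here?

yes

After Qb8: black king on a8; in check: yes, from the white queen on b8.
King squares — a7: attacked by Qb8; b7: attacked by Qb8; b8: attacked by Pa7.
Black has no legal moves → checkmate.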